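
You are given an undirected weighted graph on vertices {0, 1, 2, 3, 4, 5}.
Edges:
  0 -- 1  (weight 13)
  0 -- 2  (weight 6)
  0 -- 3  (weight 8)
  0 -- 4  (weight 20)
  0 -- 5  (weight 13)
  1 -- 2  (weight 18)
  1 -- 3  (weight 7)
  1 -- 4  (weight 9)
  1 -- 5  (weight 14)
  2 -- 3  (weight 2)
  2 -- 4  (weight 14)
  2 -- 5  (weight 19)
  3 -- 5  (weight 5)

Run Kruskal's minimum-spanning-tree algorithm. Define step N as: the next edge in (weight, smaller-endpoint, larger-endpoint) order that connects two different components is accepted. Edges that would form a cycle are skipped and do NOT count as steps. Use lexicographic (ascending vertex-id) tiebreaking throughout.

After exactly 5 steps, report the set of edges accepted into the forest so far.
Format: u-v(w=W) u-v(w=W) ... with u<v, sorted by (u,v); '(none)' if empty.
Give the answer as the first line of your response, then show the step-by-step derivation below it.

0-2(w=6) 1-3(w=7) 1-4(w=9) 2-3(w=2) 3-5(w=5)

step 1: add edge 2-3 (w=2); MST = {2-3(w=2)}
step 2: add edge 3-5 (w=5); MST = {2-3(w=2) 3-5(w=5)}
step 3: add edge 0-2 (w=6); MST = {0-2(w=6) 2-3(w=2) 3-5(w=5)}
step 4: add edge 1-3 (w=7); MST = {0-2(w=6) 1-3(w=7) 2-3(w=2) 3-5(w=5)}
step 5: add edge 1-4 (w=9); MST = {0-2(w=6) 1-3(w=7) 1-4(w=9) 2-3(w=2) 3-5(w=5)}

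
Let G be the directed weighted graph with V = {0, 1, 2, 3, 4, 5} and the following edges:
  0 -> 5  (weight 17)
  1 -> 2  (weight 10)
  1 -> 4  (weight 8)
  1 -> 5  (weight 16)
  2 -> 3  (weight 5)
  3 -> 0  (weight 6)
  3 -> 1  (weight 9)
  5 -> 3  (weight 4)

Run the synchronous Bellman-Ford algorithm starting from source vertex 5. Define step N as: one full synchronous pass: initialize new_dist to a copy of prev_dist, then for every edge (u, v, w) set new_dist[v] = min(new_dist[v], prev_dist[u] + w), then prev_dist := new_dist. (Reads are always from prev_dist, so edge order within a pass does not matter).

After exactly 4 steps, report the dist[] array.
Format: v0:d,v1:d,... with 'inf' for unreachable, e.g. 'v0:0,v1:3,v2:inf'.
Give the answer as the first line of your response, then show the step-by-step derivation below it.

v0:10,v1:13,v2:23,v3:4,v4:21,v5:0

step 1: dist = v0:inf,v1:inf,v2:inf,v3:4,v4:inf,v5:0
step 2: dist = v0:10,v1:13,v2:inf,v3:4,v4:inf,v5:0
step 3: dist = v0:10,v1:13,v2:23,v3:4,v4:21,v5:0
step 4: dist = v0:10,v1:13,v2:23,v3:4,v4:21,v5:0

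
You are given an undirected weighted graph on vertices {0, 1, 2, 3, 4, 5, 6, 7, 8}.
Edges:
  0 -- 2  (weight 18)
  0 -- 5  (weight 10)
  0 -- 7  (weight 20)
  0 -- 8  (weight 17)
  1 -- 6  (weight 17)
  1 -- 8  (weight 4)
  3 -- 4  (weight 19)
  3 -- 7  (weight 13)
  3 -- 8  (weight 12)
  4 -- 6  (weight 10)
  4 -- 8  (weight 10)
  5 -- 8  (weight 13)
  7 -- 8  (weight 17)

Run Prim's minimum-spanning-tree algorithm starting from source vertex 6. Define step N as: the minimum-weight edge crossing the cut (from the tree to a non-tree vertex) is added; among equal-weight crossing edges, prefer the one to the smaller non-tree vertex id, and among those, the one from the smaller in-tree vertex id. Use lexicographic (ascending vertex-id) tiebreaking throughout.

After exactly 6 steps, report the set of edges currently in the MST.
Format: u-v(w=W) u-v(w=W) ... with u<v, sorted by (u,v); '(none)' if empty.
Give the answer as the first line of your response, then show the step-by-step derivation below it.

0-5(w=10) 1-8(w=4) 3-8(w=12) 4-6(w=10) 4-8(w=10) 5-8(w=13)

step 1: add edge 4-6 (w=10); MST = {4-6(w=10)}
step 2: add edge 4-8 (w=10); MST = {4-6(w=10) 4-8(w=10)}
step 3: add edge 1-8 (w=4); MST = {1-8(w=4) 4-6(w=10) 4-8(w=10)}
step 4: add edge 3-8 (w=12); MST = {1-8(w=4) 3-8(w=12) 4-6(w=10) 4-8(w=10)}
step 5: add edge 5-8 (w=13); MST = {1-8(w=4) 3-8(w=12) 4-6(w=10) 4-8(w=10) 5-8(w=13)}
step 6: add edge 0-5 (w=10); MST = {0-5(w=10) 1-8(w=4) 3-8(w=12) 4-6(w=10) 4-8(w=10) 5-8(w=13)}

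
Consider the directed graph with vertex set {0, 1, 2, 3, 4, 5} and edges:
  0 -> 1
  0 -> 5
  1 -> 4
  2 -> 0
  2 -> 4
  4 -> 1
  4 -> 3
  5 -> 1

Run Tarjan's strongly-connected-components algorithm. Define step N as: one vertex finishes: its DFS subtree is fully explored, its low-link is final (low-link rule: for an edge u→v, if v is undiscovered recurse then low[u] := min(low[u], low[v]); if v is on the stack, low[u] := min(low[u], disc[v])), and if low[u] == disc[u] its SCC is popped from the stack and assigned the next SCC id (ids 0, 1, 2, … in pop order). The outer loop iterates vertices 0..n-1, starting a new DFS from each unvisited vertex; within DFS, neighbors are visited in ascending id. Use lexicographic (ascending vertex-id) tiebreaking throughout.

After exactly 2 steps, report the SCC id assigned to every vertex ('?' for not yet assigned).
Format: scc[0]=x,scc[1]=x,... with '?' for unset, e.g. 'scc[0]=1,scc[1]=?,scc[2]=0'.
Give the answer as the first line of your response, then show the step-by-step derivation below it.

scc[0]=?,scc[1]=?,scc[2]=?,scc[3]=0,scc[4]=?,scc[5]=?

step 1: low=(low[0]=0,low[1]=1,low[2]=?,low[3]=3,low[4]=1,low[5]=?); scc=(scc[0]=?,scc[1]=?,scc[2]=?,scc[3]=0,scc[4]=?,scc[5]=?)
step 2: low=(low[0]=0,low[1]=1,low[2]=?,low[3]=3,low[4]=1,low[5]=?); scc=(scc[0]=?,scc[1]=?,scc[2]=?,scc[3]=0,scc[4]=?,scc[5]=?)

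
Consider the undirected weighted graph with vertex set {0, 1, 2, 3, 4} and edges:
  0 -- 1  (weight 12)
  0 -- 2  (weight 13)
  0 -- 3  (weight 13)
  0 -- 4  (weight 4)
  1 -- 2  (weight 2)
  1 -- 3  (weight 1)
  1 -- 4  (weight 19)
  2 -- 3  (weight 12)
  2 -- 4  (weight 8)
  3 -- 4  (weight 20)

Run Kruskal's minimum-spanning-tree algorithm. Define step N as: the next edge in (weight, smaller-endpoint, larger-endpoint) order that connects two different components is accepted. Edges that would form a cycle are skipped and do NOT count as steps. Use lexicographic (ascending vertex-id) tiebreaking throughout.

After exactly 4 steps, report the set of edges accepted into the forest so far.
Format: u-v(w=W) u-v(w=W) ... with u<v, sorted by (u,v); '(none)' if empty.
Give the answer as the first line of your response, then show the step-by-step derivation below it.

0-4(w=4) 1-2(w=2) 1-3(w=1) 2-4(w=8)

step 1: add edge 1-3 (w=1); MST = {1-3(w=1)}
step 2: add edge 1-2 (w=2); MST = {1-2(w=2) 1-3(w=1)}
step 3: add edge 0-4 (w=4); MST = {0-4(w=4) 1-2(w=2) 1-3(w=1)}
step 4: add edge 2-4 (w=8); MST = {0-4(w=4) 1-2(w=2) 1-3(w=1) 2-4(w=8)}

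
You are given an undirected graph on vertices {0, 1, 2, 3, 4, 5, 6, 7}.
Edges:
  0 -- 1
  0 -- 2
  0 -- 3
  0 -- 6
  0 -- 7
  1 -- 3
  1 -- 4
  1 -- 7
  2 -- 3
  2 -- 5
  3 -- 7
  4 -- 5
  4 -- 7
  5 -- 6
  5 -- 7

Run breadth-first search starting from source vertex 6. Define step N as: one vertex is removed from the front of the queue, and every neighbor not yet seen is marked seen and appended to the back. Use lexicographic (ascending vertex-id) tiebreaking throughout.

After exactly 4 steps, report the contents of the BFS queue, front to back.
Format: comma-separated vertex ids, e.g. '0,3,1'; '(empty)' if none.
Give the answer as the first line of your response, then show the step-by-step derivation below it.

2,3,7,4

step 1: dequeue 6; queue=[0,5]; order=6
step 2: dequeue 0; queue=[5,1,2,3,7]; order=6,0
step 3: dequeue 5; queue=[1,2,3,7,4]; order=6,0,5
step 4: dequeue 1; queue=[2,3,7,4]; order=6,0,5,1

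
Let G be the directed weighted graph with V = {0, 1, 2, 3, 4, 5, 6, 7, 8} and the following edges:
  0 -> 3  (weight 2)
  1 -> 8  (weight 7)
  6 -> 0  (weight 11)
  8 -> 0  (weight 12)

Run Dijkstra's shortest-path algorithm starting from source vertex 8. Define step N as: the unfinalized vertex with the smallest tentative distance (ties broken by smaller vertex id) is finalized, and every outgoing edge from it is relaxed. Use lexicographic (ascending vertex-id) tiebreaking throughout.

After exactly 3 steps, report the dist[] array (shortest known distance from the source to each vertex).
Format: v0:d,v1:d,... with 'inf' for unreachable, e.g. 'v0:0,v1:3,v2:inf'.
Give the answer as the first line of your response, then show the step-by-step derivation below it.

v0:12,v1:inf,v2:inf,v3:14,v4:inf,v5:inf,v6:inf,v7:inf,v8:0

step 1: dist = v0:12,v1:inf,v2:inf,v3:inf,v4:inf,v5:inf,v6:inf,v7:inf,v8:0
step 2: dist = v0:12,v1:inf,v2:inf,v3:14,v4:inf,v5:inf,v6:inf,v7:inf,v8:0
step 3: dist = v0:12,v1:inf,v2:inf,v3:14,v4:inf,v5:inf,v6:inf,v7:inf,v8:0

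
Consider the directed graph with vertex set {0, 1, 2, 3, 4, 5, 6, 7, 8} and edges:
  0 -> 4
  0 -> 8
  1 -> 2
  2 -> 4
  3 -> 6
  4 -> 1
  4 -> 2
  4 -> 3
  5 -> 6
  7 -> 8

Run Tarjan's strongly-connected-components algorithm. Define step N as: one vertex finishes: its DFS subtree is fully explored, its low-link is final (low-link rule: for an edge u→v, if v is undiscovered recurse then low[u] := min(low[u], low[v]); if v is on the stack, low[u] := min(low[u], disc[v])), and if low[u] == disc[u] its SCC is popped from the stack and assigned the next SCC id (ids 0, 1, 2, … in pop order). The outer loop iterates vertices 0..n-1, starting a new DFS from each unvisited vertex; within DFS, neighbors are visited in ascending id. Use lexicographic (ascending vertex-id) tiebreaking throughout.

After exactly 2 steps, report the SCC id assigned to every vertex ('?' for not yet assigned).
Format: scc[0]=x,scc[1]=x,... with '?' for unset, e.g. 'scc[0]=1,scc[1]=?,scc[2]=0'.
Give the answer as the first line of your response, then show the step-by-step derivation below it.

scc[0]=?,scc[1]=?,scc[2]=?,scc[3]=?,scc[4]=?,scc[5]=?,scc[6]=?,scc[7]=?,scc[8]=?

step 1: low=(low[0]=0,low[1]=2,low[2]=1,low[3]=?,low[4]=1,low[5]=?,low[6]=?,low[7]=?,low[8]=?); scc=(scc[0]=?,scc[1]=?,scc[2]=?,scc[3]=?,scc[4]=?,scc[5]=?,scc[6]=?,scc[7]=?,scc[8]=?)
step 2: low=(low[0]=0,low[1]=1,low[2]=1,low[3]=?,low[4]=1,low[5]=?,low[6]=?,low[7]=?,low[8]=?); scc=(scc[0]=?,scc[1]=?,scc[2]=?,scc[3]=?,scc[4]=?,scc[5]=?,scc[6]=?,scc[7]=?,scc[8]=?)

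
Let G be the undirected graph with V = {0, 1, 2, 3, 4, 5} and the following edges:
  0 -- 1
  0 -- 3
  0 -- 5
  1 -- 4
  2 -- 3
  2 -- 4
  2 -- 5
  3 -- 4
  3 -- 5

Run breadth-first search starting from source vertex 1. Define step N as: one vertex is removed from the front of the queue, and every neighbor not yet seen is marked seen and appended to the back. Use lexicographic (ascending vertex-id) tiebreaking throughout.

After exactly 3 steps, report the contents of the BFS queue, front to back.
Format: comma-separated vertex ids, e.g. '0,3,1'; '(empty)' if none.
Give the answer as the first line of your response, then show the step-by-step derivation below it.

3,5,2

step 1: dequeue 1; queue=[0,4]; order=1
step 2: dequeue 0; queue=[4,3,5]; order=1,0
step 3: dequeue 4; queue=[3,5,2]; order=1,0,4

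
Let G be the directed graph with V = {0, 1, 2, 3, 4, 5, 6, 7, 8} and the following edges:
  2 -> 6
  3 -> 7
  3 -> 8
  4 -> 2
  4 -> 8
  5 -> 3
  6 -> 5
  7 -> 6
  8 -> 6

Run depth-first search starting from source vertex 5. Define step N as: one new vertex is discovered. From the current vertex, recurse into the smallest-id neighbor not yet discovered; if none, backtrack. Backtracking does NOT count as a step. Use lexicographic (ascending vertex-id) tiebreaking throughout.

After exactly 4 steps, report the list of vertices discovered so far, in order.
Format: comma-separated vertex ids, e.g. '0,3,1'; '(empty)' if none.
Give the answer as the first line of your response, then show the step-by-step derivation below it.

5,3,7,6

step 1: discover 5; path=5; order=5
step 2: discover 3; path=5>3; order=5,3
step 3: discover 7; path=5>3>7; order=5,3,7
step 4: discover 6; path=5>3>7>6; order=5,3,7,6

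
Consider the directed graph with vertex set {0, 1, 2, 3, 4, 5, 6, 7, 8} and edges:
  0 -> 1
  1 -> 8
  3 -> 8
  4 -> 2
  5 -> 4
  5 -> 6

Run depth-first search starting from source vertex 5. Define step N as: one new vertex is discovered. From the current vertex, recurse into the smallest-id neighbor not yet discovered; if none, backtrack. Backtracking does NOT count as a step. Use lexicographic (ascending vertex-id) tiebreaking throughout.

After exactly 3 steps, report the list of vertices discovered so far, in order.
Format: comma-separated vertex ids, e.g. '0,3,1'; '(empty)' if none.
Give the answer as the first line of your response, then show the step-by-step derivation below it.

5,4,2

step 1: discover 5; path=5; order=5
step 2: discover 4; path=5>4; order=5,4
step 3: discover 2; path=5>4>2; order=5,4,2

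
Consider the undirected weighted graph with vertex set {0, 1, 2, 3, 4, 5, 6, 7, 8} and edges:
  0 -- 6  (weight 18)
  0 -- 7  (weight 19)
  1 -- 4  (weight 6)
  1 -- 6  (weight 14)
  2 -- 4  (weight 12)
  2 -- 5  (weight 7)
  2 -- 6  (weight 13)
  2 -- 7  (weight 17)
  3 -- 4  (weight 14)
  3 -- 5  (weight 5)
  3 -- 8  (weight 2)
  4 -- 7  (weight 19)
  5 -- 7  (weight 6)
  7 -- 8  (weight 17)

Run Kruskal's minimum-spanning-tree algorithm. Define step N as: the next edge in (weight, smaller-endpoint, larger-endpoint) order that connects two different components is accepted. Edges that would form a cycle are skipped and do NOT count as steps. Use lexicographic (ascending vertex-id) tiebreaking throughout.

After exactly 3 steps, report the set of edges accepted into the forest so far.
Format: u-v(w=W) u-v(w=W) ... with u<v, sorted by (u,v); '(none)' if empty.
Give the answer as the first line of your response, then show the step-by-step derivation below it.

1-4(w=6) 3-5(w=5) 3-8(w=2)

step 1: add edge 3-8 (w=2); MST = {3-8(w=2)}
step 2: add edge 3-5 (w=5); MST = {3-5(w=5) 3-8(w=2)}
step 3: add edge 1-4 (w=6); MST = {1-4(w=6) 3-5(w=5) 3-8(w=2)}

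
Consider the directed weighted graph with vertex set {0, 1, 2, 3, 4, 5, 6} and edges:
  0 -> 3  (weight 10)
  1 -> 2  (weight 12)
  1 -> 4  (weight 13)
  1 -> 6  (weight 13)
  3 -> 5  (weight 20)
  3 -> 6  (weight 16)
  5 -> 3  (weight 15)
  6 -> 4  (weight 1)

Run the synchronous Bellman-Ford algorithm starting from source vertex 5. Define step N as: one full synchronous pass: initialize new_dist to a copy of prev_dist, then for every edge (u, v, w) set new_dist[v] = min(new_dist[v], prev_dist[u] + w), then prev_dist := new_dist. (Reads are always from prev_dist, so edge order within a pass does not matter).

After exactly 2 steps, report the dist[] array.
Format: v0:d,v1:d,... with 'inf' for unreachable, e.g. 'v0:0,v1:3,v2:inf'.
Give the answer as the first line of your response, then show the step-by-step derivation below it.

v0:inf,v1:inf,v2:inf,v3:15,v4:inf,v5:0,v6:31

step 1: dist = v0:inf,v1:inf,v2:inf,v3:15,v4:inf,v5:0,v6:inf
step 2: dist = v0:inf,v1:inf,v2:inf,v3:15,v4:inf,v5:0,v6:31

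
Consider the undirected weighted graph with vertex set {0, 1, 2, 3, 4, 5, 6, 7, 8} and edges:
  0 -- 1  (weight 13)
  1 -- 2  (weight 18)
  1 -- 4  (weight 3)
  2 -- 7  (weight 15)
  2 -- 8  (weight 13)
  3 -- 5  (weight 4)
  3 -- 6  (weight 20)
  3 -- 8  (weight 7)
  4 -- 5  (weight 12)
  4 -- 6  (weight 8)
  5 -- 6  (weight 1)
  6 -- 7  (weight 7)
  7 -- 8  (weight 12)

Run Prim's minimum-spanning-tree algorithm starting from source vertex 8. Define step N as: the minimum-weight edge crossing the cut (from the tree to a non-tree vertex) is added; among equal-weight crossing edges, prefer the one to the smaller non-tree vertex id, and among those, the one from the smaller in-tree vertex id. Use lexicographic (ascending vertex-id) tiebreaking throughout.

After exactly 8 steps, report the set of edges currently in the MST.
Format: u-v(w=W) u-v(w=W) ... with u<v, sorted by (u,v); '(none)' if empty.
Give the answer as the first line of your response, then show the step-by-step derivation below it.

0-1(w=13) 1-4(w=3) 2-8(w=13) 3-5(w=4) 3-8(w=7) 4-6(w=8) 5-6(w=1) 6-7(w=7)

step 1: add edge 3-8 (w=7); MST = {3-8(w=7)}
step 2: add edge 3-5 (w=4); MST = {3-5(w=4) 3-8(w=7)}
step 3: add edge 5-6 (w=1); MST = {3-5(w=4) 3-8(w=7) 5-6(w=1)}
step 4: add edge 6-7 (w=7); MST = {3-5(w=4) 3-8(w=7) 5-6(w=1) 6-7(w=7)}
step 5: add edge 4-6 (w=8); MST = {3-5(w=4) 3-8(w=7) 4-6(w=8) 5-6(w=1) 6-7(w=7)}
step 6: add edge 1-4 (w=3); MST = {1-4(w=3) 3-5(w=4) 3-8(w=7) 4-6(w=8) 5-6(w=1) 6-7(w=7)}
step 7: add edge 0-1 (w=13); MST = {0-1(w=13) 1-4(w=3) 3-5(w=4) 3-8(w=7) 4-6(w=8) 5-6(w=1) 6-7(w=7)}
step 8: add edge 2-8 (w=13); MST = {0-1(w=13) 1-4(w=3) 2-8(w=13) 3-5(w=4) 3-8(w=7) 4-6(w=8) 5-6(w=1) 6-7(w=7)}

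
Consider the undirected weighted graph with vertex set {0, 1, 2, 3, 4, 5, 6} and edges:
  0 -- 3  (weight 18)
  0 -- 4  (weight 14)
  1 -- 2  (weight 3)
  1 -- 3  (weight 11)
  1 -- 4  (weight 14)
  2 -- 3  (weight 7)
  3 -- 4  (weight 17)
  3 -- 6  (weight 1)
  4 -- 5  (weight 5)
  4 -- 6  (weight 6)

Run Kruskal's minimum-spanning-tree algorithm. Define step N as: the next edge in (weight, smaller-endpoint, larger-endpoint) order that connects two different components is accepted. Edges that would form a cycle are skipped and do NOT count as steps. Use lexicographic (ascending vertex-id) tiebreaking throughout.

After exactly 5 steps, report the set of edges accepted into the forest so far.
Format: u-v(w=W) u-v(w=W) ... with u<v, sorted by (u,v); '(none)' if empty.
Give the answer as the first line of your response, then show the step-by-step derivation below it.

1-2(w=3) 2-3(w=7) 3-6(w=1) 4-5(w=5) 4-6(w=6)

step 1: add edge 3-6 (w=1); MST = {3-6(w=1)}
step 2: add edge 1-2 (w=3); MST = {1-2(w=3) 3-6(w=1)}
step 3: add edge 4-5 (w=5); MST = {1-2(w=3) 3-6(w=1) 4-5(w=5)}
step 4: add edge 4-6 (w=6); MST = {1-2(w=3) 3-6(w=1) 4-5(w=5) 4-6(w=6)}
step 5: add edge 2-3 (w=7); MST = {1-2(w=3) 2-3(w=7) 3-6(w=1) 4-5(w=5) 4-6(w=6)}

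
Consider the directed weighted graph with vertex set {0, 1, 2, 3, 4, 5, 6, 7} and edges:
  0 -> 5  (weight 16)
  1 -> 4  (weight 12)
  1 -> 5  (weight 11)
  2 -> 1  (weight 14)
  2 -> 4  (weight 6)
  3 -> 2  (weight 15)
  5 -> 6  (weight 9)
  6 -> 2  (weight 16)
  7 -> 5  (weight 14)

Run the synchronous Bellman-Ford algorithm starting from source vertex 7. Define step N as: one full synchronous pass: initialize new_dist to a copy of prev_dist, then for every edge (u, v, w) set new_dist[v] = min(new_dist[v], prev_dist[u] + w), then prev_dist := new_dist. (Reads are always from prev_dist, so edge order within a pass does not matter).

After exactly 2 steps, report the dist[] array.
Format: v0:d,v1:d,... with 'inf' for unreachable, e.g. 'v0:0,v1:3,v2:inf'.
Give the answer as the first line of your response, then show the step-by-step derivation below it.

v0:inf,v1:inf,v2:inf,v3:inf,v4:inf,v5:14,v6:23,v7:0

step 1: dist = v0:inf,v1:inf,v2:inf,v3:inf,v4:inf,v5:14,v6:inf,v7:0
step 2: dist = v0:inf,v1:inf,v2:inf,v3:inf,v4:inf,v5:14,v6:23,v7:0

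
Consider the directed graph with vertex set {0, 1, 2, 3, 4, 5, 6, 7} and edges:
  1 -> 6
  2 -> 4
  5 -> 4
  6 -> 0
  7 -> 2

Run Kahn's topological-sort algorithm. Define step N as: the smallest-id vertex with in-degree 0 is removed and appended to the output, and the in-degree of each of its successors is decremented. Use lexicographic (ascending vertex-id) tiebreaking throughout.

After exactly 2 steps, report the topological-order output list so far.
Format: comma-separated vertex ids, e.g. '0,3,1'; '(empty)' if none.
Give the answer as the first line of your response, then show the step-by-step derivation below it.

1,3

step 1: output 1; order=[1]; indeg=(1,0,1,0,2,0,0,0)
step 2: output 3; order=[1,3]; indeg=(1,0,1,0,2,0,0,0)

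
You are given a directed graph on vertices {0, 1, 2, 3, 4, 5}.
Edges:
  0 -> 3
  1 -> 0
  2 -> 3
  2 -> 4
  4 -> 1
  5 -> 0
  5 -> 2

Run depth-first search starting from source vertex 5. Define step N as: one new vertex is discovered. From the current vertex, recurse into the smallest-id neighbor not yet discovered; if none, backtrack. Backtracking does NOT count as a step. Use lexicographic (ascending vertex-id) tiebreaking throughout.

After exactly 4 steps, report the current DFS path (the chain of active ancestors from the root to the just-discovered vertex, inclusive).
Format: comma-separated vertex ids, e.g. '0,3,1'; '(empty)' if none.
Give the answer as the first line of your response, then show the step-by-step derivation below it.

5,2

step 1: discover 5; path=5; order=5
step 2: discover 0; path=5>0; order=5,0
step 3: discover 3; path=5>0>3; order=5,0,3
step 4: discover 2; path=5>2; order=5,0,3,2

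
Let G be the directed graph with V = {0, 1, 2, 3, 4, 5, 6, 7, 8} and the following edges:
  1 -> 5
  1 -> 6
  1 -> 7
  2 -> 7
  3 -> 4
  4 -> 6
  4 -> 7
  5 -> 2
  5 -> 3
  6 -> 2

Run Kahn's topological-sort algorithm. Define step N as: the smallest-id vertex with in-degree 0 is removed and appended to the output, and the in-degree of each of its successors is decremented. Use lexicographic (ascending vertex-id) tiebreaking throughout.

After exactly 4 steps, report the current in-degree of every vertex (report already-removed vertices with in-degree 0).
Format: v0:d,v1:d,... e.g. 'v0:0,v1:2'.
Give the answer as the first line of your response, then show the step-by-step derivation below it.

v0:0,v1:0,v2:1,v3:0,v4:0,v5:0,v6:1,v7:2,v8:0

step 1: output 0; order=[0]; indeg=(0,0,2,1,1,1,2,3,0)
step 2: output 1; order=[0,1]; indeg=(0,0,2,1,1,0,1,2,0)
step 3: output 5; order=[0,1,5]; indeg=(0,0,1,0,1,0,1,2,0)
step 4: output 3; order=[0,1,5,3]; indeg=(0,0,1,0,0,0,1,2,0)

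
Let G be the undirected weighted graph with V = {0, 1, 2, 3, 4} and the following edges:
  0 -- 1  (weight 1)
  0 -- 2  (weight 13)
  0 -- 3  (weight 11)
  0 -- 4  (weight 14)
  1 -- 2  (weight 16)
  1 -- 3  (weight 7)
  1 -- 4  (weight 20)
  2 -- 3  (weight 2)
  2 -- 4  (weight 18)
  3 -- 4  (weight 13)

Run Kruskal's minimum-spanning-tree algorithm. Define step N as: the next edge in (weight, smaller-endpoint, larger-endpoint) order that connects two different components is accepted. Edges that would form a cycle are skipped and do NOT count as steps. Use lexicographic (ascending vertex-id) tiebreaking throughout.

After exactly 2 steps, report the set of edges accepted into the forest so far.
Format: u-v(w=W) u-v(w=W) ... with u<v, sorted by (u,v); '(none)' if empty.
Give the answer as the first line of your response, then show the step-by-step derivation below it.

0-1(w=1) 2-3(w=2)

step 1: add edge 0-1 (w=1); MST = {0-1(w=1)}
step 2: add edge 2-3 (w=2); MST = {0-1(w=1) 2-3(w=2)}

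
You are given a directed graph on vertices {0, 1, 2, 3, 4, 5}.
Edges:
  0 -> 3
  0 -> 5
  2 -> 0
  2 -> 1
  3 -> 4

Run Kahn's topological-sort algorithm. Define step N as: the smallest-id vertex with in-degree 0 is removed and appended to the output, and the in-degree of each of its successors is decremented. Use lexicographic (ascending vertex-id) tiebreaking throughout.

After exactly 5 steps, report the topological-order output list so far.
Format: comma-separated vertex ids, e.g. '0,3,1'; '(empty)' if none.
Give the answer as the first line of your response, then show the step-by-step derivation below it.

2,0,1,3,4

step 1: output 2; order=[2]; indeg=(0,0,0,1,1,1)
step 2: output 0; order=[2,0]; indeg=(0,0,0,0,1,0)
step 3: output 1; order=[2,0,1]; indeg=(0,0,0,0,1,0)
step 4: output 3; order=[2,0,1,3]; indeg=(0,0,0,0,0,0)
step 5: output 4; order=[2,0,1,3,4]; indeg=(0,0,0,0,0,0)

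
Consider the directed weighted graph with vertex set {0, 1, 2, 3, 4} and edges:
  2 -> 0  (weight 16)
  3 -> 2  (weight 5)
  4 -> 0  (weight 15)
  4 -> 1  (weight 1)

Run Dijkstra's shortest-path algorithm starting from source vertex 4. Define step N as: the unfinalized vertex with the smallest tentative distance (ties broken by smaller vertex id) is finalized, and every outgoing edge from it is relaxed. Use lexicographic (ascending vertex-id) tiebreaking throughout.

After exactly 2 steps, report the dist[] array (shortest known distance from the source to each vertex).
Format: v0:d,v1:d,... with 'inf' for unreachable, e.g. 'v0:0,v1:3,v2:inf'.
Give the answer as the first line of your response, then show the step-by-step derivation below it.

v0:15,v1:1,v2:inf,v3:inf,v4:0

step 1: dist = v0:15,v1:1,v2:inf,v3:inf,v4:0
step 2: dist = v0:15,v1:1,v2:inf,v3:inf,v4:0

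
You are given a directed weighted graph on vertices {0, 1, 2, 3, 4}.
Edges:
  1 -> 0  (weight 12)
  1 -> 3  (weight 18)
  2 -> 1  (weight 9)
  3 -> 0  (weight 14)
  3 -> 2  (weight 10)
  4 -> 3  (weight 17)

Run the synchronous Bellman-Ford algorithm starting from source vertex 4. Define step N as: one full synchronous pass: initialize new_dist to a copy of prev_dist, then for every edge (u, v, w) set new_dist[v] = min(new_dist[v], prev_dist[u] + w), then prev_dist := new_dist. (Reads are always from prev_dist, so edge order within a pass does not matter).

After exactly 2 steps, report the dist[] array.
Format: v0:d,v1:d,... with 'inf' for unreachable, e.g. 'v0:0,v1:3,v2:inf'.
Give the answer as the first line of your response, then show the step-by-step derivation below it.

v0:31,v1:inf,v2:27,v3:17,v4:0

step 1: dist = v0:inf,v1:inf,v2:inf,v3:17,v4:0
step 2: dist = v0:31,v1:inf,v2:27,v3:17,v4:0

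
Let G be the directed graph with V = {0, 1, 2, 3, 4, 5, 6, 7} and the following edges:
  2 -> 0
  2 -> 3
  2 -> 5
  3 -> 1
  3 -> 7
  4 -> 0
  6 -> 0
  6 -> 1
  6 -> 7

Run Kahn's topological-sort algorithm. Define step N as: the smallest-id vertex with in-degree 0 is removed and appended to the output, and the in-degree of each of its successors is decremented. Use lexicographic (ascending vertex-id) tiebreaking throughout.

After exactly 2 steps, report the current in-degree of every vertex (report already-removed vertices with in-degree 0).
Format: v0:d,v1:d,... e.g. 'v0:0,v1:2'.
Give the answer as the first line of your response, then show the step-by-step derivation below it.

v0:2,v1:1,v2:0,v3:0,v4:0,v5:0,v6:0,v7:1

step 1: output 2; order=[2]; indeg=(2,2,0,0,0,0,0,2)
step 2: output 3; order=[2,3]; indeg=(2,1,0,0,0,0,0,1)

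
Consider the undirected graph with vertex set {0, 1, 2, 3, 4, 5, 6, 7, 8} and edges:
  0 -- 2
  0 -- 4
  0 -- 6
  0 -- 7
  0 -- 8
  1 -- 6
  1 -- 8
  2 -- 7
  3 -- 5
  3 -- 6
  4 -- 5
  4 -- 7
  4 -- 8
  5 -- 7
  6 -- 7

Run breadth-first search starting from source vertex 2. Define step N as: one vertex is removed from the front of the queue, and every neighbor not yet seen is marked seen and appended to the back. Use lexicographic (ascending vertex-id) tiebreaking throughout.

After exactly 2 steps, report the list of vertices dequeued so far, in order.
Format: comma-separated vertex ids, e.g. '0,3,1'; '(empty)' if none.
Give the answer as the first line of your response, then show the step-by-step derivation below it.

2,0

step 1: dequeue 2; queue=[0,7]; order=2
step 2: dequeue 0; queue=[7,4,6,8]; order=2,0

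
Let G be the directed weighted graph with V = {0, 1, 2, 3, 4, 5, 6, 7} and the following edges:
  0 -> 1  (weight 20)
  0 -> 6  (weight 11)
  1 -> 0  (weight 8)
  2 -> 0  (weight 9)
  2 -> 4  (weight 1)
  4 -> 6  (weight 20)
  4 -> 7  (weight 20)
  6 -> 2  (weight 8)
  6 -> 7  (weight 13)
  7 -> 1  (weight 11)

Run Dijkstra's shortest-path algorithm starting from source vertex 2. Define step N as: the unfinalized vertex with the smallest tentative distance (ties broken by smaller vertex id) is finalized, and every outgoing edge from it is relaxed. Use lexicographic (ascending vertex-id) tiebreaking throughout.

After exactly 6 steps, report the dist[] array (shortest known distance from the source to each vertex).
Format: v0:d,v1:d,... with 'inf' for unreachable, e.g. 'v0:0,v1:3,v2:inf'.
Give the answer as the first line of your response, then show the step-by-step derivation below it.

v0:9,v1:29,v2:0,v3:inf,v4:1,v5:inf,v6:20,v7:21

step 1: dist = v0:9,v1:inf,v2:0,v3:inf,v4:1,v5:inf,v6:inf,v7:inf
step 2: dist = v0:9,v1:inf,v2:0,v3:inf,v4:1,v5:inf,v6:21,v7:21
step 3: dist = v0:9,v1:29,v2:0,v3:inf,v4:1,v5:inf,v6:20,v7:21
step 4: dist = v0:9,v1:29,v2:0,v3:inf,v4:1,v5:inf,v6:20,v7:21
step 5: dist = v0:9,v1:29,v2:0,v3:inf,v4:1,v5:inf,v6:20,v7:21
step 6: dist = v0:9,v1:29,v2:0,v3:inf,v4:1,v5:inf,v6:20,v7:21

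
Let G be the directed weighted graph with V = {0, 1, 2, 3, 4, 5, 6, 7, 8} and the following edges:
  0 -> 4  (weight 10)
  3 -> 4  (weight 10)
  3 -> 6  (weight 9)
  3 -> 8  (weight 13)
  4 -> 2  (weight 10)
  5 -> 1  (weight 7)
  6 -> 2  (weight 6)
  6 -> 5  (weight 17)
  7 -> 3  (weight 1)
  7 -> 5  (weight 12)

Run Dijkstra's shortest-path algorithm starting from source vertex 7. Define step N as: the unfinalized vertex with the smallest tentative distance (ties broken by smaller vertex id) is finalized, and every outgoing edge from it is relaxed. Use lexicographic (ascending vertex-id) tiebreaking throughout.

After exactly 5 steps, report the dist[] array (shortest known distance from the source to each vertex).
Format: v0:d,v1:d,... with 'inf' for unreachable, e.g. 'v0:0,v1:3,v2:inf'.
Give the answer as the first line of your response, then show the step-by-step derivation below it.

v0:inf,v1:19,v2:16,v3:1,v4:11,v5:12,v6:10,v7:0,v8:14

step 1: dist = v0:inf,v1:inf,v2:inf,v3:1,v4:inf,v5:12,v6:inf,v7:0,v8:inf
step 2: dist = v0:inf,v1:inf,v2:inf,v3:1,v4:11,v5:12,v6:10,v7:0,v8:14
step 3: dist = v0:inf,v1:inf,v2:16,v3:1,v4:11,v5:12,v6:10,v7:0,v8:14
step 4: dist = v0:inf,v1:inf,v2:16,v3:1,v4:11,v5:12,v6:10,v7:0,v8:14
step 5: dist = v0:inf,v1:19,v2:16,v3:1,v4:11,v5:12,v6:10,v7:0,v8:14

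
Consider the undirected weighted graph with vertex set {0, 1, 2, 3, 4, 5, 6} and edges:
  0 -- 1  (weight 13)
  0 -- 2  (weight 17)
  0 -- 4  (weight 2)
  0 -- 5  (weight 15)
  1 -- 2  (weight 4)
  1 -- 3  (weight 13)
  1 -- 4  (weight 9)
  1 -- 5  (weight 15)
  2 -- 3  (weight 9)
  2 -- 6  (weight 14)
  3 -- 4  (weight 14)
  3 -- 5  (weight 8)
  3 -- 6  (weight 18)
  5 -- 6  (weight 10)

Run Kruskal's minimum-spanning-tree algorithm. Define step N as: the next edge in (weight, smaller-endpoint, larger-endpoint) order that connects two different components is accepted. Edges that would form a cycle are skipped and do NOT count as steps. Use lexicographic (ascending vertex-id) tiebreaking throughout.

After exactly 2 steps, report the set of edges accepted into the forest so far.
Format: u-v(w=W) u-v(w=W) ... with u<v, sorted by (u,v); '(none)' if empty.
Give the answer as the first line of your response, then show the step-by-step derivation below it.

0-4(w=2) 1-2(w=4)

step 1: add edge 0-4 (w=2); MST = {0-4(w=2)}
step 2: add edge 1-2 (w=4); MST = {0-4(w=2) 1-2(w=4)}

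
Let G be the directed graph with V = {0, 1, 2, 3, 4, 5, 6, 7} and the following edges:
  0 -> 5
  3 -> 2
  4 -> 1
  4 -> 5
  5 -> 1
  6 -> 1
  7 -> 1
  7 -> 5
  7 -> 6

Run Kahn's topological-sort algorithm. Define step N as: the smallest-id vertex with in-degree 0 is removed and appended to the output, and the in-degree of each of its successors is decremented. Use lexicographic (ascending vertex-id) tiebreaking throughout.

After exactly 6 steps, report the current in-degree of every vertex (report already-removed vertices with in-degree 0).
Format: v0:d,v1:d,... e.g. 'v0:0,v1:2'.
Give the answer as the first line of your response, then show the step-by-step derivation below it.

v0:0,v1:1,v2:0,v3:0,v4:0,v5:0,v6:0,v7:0

step 1: output 0; order=[0]; indeg=(0,4,1,0,0,2,1,0)
step 2: output 3; order=[0,3]; indeg=(0,4,0,0,0,2,1,0)
step 3: output 2; order=[0,3,2]; indeg=(0,4,0,0,0,2,1,0)
step 4: output 4; order=[0,3,2,4]; indeg=(0,3,0,0,0,1,1,0)
step 5: output 7; order=[0,3,2,4,7]; indeg=(0,2,0,0,0,0,0,0)
step 6: output 5; order=[0,3,2,4,7,5]; indeg=(0,1,0,0,0,0,0,0)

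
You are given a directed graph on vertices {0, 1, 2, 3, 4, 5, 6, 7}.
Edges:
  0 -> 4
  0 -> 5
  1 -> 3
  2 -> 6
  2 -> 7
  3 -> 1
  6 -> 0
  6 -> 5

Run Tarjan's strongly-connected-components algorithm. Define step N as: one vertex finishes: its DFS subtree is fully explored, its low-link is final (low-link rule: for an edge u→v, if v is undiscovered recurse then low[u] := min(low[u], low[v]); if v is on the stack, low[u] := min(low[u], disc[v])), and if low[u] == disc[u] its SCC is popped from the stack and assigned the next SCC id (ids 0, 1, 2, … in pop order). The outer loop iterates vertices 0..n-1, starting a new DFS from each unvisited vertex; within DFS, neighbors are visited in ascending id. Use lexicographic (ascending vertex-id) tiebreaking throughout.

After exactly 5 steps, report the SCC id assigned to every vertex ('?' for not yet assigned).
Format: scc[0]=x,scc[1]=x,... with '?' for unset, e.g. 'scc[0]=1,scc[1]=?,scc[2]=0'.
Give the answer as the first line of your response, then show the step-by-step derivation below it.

scc[0]=2,scc[1]=3,scc[2]=?,scc[3]=3,scc[4]=0,scc[5]=1,scc[6]=?,scc[7]=?

step 1: low=(low[0]=0,low[1]=?,low[2]=?,low[3]=?,low[4]=1,low[5]=?,low[6]=?,low[7]=?); scc=(scc[0]=?,scc[1]=?,scc[2]=?,scc[3]=?,scc[4]=0,scc[5]=?,scc[6]=?,scc[7]=?)
step 2: low=(low[0]=0,low[1]=?,low[2]=?,low[3]=?,low[4]=1,low[5]=2,low[6]=?,low[7]=?); scc=(scc[0]=?,scc[1]=?,scc[2]=?,scc[3]=?,scc[4]=0,scc[5]=1,scc[6]=?,scc[7]=?)
step 3: low=(low[0]=0,low[1]=?,low[2]=?,low[3]=?,low[4]=1,low[5]=2,low[6]=?,low[7]=?); scc=(scc[0]=2,scc[1]=?,scc[2]=?,scc[3]=?,scc[4]=0,scc[5]=1,scc[6]=?,scc[7]=?)
step 4: low=(low[0]=0,low[1]=3,low[2]=?,low[3]=3,low[4]=1,low[5]=2,low[6]=?,low[7]=?); scc=(scc[0]=2,scc[1]=?,scc[2]=?,scc[3]=?,scc[4]=0,scc[5]=1,scc[6]=?,scc[7]=?)
step 5: low=(low[0]=0,low[1]=3,low[2]=?,low[3]=3,low[4]=1,low[5]=2,low[6]=?,low[7]=?); scc=(scc[0]=2,scc[1]=3,scc[2]=?,scc[3]=3,scc[4]=0,scc[5]=1,scc[6]=?,scc[7]=?)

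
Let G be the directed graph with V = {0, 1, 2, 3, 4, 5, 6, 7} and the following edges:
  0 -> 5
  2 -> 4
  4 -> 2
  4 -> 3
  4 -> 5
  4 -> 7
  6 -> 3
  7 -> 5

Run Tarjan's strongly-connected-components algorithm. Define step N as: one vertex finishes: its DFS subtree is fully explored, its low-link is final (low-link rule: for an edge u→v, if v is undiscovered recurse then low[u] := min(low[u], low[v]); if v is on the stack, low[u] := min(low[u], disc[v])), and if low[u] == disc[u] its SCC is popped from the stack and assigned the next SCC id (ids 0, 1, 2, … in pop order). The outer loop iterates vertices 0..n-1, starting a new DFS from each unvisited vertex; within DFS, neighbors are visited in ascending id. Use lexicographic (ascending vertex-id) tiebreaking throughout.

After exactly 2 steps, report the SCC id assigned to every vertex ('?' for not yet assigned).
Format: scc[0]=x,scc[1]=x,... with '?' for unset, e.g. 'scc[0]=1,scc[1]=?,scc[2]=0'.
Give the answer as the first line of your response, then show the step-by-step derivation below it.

scc[0]=1,scc[1]=?,scc[2]=?,scc[3]=?,scc[4]=?,scc[5]=0,scc[6]=?,scc[7]=?

step 1: low=(low[0]=0,low[1]=?,low[2]=?,low[3]=?,low[4]=?,low[5]=1,low[6]=?,low[7]=?); scc=(scc[0]=?,scc[1]=?,scc[2]=?,scc[3]=?,scc[4]=?,scc[5]=0,scc[6]=?,scc[7]=?)
step 2: low=(low[0]=0,low[1]=?,low[2]=?,low[3]=?,low[4]=?,low[5]=1,low[6]=?,low[7]=?); scc=(scc[0]=1,scc[1]=?,scc[2]=?,scc[3]=?,scc[4]=?,scc[5]=0,scc[6]=?,scc[7]=?)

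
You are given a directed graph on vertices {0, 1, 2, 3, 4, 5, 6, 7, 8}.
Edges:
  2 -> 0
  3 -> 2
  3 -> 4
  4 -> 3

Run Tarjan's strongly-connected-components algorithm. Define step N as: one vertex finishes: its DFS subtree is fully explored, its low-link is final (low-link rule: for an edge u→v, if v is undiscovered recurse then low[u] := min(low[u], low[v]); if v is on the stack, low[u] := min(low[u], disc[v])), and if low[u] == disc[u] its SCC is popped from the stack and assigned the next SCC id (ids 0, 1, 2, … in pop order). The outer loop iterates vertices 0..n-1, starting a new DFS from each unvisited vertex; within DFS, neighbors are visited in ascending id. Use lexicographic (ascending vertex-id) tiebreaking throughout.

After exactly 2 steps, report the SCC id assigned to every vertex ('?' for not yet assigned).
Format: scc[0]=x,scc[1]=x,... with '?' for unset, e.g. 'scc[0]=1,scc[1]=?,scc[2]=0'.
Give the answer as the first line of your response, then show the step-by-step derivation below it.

scc[0]=0,scc[1]=1,scc[2]=?,scc[3]=?,scc[4]=?,scc[5]=?,scc[6]=?,scc[7]=?,scc[8]=?

step 1: low=(low[0]=0,low[1]=?,low[2]=?,low[3]=?,low[4]=?,low[5]=?,low[6]=?,low[7]=?,low[8]=?); scc=(scc[0]=0,scc[1]=?,scc[2]=?,scc[3]=?,scc[4]=?,scc[5]=?,scc[6]=?,scc[7]=?,scc[8]=?)
step 2: low=(low[0]=0,low[1]=1,low[2]=?,low[3]=?,low[4]=?,low[5]=?,low[6]=?,low[7]=?,low[8]=?); scc=(scc[0]=0,scc[1]=1,scc[2]=?,scc[3]=?,scc[4]=?,scc[5]=?,scc[6]=?,scc[7]=?,scc[8]=?)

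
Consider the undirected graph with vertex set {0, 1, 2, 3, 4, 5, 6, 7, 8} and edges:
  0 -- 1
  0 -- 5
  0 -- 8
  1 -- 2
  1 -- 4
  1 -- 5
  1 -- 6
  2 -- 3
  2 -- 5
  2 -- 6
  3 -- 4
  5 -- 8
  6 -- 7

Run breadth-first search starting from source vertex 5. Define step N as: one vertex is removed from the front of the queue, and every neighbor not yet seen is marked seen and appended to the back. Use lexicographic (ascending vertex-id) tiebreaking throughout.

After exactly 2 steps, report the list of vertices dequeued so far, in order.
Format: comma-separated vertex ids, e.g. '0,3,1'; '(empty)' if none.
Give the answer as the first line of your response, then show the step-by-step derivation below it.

5,0

step 1: dequeue 5; queue=[0,1,2,8]; order=5
step 2: dequeue 0; queue=[1,2,8]; order=5,0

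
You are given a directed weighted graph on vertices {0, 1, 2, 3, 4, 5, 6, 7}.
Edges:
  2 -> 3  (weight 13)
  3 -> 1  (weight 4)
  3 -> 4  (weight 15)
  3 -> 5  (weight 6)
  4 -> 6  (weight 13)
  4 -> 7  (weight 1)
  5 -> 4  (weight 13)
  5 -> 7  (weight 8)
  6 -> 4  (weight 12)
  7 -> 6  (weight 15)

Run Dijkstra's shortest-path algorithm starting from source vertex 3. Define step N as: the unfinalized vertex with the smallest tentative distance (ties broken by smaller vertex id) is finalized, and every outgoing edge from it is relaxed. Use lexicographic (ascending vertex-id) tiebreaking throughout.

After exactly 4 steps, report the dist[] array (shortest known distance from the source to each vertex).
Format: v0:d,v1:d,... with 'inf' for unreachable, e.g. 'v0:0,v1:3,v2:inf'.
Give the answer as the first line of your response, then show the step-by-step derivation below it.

v0:inf,v1:4,v2:inf,v3:0,v4:15,v5:6,v6:29,v7:14

step 1: dist = v0:inf,v1:4,v2:inf,v3:0,v4:15,v5:6,v6:inf,v7:inf
step 2: dist = v0:inf,v1:4,v2:inf,v3:0,v4:15,v5:6,v6:inf,v7:inf
step 3: dist = v0:inf,v1:4,v2:inf,v3:0,v4:15,v5:6,v6:inf,v7:14
step 4: dist = v0:inf,v1:4,v2:inf,v3:0,v4:15,v5:6,v6:29,v7:14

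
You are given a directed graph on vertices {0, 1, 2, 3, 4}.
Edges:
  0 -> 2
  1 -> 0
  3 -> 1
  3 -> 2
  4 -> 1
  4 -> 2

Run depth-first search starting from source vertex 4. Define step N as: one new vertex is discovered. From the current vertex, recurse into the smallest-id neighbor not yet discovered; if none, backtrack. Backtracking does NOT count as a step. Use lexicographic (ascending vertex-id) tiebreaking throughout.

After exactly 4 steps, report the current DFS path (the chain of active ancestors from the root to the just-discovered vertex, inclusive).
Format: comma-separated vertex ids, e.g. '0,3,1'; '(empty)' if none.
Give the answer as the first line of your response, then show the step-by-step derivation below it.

4,1,0,2

step 1: discover 4; path=4; order=4
step 2: discover 1; path=4>1; order=4,1
step 3: discover 0; path=4>1>0; order=4,1,0
step 4: discover 2; path=4>1>0>2; order=4,1,0,2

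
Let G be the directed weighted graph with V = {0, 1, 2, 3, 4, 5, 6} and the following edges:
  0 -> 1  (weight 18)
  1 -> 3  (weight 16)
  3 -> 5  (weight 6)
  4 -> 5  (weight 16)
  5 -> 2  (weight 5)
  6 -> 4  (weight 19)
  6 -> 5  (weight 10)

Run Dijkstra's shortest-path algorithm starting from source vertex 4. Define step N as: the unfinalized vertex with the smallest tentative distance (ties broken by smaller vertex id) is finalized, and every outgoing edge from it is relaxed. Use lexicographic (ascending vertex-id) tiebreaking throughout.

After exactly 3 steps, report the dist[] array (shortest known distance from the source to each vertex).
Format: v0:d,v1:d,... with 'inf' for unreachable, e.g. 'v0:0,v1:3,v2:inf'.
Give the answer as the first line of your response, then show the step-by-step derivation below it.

v0:inf,v1:inf,v2:21,v3:inf,v4:0,v5:16,v6:inf

step 1: dist = v0:inf,v1:inf,v2:inf,v3:inf,v4:0,v5:16,v6:inf
step 2: dist = v0:inf,v1:inf,v2:21,v3:inf,v4:0,v5:16,v6:inf
step 3: dist = v0:inf,v1:inf,v2:21,v3:inf,v4:0,v5:16,v6:inf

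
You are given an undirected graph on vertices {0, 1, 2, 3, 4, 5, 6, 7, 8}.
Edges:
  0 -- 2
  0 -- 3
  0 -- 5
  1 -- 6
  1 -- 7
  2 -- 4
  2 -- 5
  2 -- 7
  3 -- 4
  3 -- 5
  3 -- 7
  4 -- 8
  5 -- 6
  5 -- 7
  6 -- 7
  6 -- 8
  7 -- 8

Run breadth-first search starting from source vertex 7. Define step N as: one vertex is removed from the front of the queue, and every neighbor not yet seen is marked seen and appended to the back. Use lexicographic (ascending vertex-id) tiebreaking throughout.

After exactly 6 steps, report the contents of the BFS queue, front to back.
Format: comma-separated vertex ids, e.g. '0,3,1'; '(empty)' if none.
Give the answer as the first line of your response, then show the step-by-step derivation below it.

8,0,4

step 1: dequeue 7; queue=[1,2,3,5,6,8]; order=7
step 2: dequeue 1; queue=[2,3,5,6,8]; order=7,1
step 3: dequeue 2; queue=[3,5,6,8,0,4]; order=7,1,2
step 4: dequeue 3; queue=[5,6,8,0,4]; order=7,1,2,3
step 5: dequeue 5; queue=[6,8,0,4]; order=7,1,2,3,5
step 6: dequeue 6; queue=[8,0,4]; order=7,1,2,3,5,6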